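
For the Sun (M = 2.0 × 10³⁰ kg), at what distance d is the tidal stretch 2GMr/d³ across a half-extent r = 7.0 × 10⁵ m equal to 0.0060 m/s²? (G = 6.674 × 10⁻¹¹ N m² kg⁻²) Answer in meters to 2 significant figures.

3.1 × 10⁹ m

2GMr/d³ = a_tidal  ⇒  d = (2GMr / a_tidal)^(1/3)
d = (2 × 6.674×10⁻¹¹ × (2.0 × 10³⁰) × (7.0 × 10⁵) / (0.0060))^(1/3)
  = 3.1 × 10⁹ m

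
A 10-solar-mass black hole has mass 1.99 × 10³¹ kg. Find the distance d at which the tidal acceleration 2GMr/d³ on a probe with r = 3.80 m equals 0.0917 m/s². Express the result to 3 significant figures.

4.79 × 10⁷ m

2GMr/d³ = a_tidal  ⇒  d = (2GMr / a_tidal)^(1/3)
d = (2 × 6.674×10⁻¹¹ × (1.99 × 10³¹) × (3.80) / (0.0917))^(1/3)
  = 4.79 × 10⁷ m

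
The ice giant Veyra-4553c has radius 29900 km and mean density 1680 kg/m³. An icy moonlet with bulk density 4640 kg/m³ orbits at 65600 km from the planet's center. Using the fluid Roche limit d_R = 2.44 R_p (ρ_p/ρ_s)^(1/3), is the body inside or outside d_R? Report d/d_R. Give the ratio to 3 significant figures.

outside; d/d_R ≈ 1.26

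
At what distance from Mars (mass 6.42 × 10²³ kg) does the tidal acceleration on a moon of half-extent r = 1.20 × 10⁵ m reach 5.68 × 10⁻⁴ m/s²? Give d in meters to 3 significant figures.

2GMr/d³ = a_tidal  ⇒  d = (2GMr / a_tidal)^(1/3)
d = (2 × 6.674×10⁻¹¹ × (6.42 × 10²³) × (1.20 × 10⁵) / (5.68 × 10⁻⁴))^(1/3)
  = 2.63 × 10⁷ m

2.63 × 10⁷ m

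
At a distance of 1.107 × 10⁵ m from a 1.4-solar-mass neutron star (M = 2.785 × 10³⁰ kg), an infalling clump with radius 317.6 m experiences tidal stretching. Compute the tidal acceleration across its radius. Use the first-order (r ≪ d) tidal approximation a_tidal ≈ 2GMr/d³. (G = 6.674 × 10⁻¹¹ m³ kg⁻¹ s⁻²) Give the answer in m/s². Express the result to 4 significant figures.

Δg = 2GMr/d³
   = 2 × (6.674 × 10⁻¹¹) × (2.785 × 10³⁰) × (317.6) / (1.107 × 10⁵)³
   = 8.703 × 10⁷ m/s²

8.703 × 10⁷ m/s²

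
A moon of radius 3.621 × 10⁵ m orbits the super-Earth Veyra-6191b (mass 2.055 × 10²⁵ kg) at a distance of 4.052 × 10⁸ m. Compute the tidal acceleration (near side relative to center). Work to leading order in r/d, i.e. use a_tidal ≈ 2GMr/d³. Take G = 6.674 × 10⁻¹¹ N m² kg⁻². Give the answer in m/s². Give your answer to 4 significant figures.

Differencing GM/(d−r)² and GM/d² to first order in r/d gives 2GMr/d³.
Δg = 2GMr/d³
   = 2 × (6.674 × 10⁻¹¹) × (2.055 × 10²⁵) × (3.621 × 10⁵) / (4.052 × 10⁸)³
   = 1.493 × 10⁻⁵ m/s²

1.493 × 10⁻⁵ m/s²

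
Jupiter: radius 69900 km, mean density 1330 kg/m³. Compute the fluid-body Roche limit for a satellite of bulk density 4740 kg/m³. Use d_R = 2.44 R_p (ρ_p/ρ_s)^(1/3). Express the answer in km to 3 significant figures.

d_R = 2.44 × 69900 km × (1330/4740)^(1/3)
    = 1.12 × 10⁵ km

1.12 × 10⁵ km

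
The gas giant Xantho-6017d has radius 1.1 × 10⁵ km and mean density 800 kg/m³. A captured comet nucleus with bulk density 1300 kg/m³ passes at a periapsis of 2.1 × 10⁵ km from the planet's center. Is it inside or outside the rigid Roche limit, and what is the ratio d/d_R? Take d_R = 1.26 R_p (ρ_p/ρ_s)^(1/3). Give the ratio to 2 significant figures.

d_R = 1.26 × (1.1 × 10⁵ km) × (800/1300)^(1/3) = 1.179 × 10⁵ km
d/d_R = (2.1 × 10⁵) / (1.179 × 10⁵) = 1.8
Since d/d_R > 1, the body is outside the Roche limit.

outside; d/d_R ≈ 1.8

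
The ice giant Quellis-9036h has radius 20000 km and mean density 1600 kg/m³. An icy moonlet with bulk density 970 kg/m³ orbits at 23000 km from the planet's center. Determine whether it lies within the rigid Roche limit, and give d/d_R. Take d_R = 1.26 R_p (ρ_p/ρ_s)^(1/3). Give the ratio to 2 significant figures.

inside; d/d_R ≈ 0.77

d_R = 1.26 × (20000 km) × (1600/970)^(1/3) = 29770 km
d/d_R = (23000) / (29770) = 0.77
Since d/d_R < 1, the body is inside the Roche limit.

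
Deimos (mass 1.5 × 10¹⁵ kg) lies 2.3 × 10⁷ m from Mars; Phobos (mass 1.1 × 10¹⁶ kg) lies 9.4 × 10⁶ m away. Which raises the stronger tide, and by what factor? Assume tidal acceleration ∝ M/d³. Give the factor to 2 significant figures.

Phobos, by a factor of ≈ 110

Compare M/d³ for the two perturbers:
Deimos: (1.5 × 10¹⁵) / (2.3 × 10⁷)³ = 1.233 × 10⁻⁷
Phobos: (1.1 × 10¹⁶) / (9.4 × 10⁶)³ = 1.324 × 10⁻⁵
Ratio (larger/smaller) = 110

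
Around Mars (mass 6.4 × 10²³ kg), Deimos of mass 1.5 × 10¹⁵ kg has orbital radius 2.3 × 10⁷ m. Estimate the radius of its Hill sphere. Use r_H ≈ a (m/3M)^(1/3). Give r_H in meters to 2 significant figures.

r_H ≈ a (m/3M)^(1/3)
    = (2.3 × 10⁷) × (1.5 × 10¹⁵ / (3 × 6.4 × 10²³))^(1/3)
    = 2.1 × 10⁴ m

2.1 × 10⁴ m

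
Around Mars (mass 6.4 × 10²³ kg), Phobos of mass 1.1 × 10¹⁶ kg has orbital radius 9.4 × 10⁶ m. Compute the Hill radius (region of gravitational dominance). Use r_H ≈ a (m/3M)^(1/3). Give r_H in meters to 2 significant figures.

1.7 × 10⁴ m

r_H ≈ a (m/3M)^(1/3)
    = (9.4 × 10⁶) × (1.1 × 10¹⁶ / (3 × 6.4 × 10²³))^(1/3)
    = 1.7 × 10⁴ m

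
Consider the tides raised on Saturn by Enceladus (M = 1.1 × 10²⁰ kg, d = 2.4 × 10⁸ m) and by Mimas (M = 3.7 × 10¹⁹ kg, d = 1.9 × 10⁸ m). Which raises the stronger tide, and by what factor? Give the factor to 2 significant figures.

The tide-raising term goes as M/d³ (the gradient of a 1/d² field).
Enceladus: (1.1 × 10²⁰) / (2.4 × 10⁸)³ = 7.957 × 10⁻⁶
Mimas: (3.7 × 10¹⁹) / (1.9 × 10⁸)³ = 5.394 × 10⁻⁶
Ratio (larger/smaller) = 1.5

Enceladus, by a factor of ≈ 1.5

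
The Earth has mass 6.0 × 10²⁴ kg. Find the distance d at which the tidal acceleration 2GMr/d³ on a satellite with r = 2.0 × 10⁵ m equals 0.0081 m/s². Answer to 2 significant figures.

2GMr/d³ = a_tidal  ⇒  d = (2GMr / a_tidal)^(1/3)
d = (2 × 6.674×10⁻¹¹ × (6.0 × 10²⁴) × (2.0 × 10⁵) / (0.0081))^(1/3)
  = 2.7 × 10⁷ m

2.7 × 10⁷ m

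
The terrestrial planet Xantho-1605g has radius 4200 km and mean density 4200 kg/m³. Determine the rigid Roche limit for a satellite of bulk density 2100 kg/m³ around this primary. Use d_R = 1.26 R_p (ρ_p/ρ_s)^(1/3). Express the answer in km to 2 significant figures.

6700 km

d_R = 1.26 × 4200 km × (4200/2100)^(1/3)
    = 6700 km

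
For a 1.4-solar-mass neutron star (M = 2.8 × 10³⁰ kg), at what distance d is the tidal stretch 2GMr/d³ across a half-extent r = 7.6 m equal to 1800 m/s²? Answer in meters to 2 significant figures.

2GMr/d³ = a_tidal  ⇒  d = (2GMr / a_tidal)^(1/3)
d = (2 × 6.674×10⁻¹¹ × (2.8 × 10³⁰) × (7.6) / (1800))^(1/3)
  = 1.2 × 10⁶ m

1.2 × 10⁶ m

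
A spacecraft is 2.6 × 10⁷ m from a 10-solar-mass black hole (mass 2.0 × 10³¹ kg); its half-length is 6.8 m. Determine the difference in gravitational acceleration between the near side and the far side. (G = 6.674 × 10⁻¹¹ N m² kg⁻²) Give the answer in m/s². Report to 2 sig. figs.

2.1 m/s²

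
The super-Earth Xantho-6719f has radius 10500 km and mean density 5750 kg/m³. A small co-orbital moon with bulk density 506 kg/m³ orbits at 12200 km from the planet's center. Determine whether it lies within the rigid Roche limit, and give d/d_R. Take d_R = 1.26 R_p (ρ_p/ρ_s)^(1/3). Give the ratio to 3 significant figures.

d_R = 1.26 × (10500 km) × (5750/506)^(1/3) = 29740 km
d/d_R = (12200) / (29740) = 0.410
Since d/d_R < 1, the body is inside the Roche limit.

inside; d/d_R ≈ 0.410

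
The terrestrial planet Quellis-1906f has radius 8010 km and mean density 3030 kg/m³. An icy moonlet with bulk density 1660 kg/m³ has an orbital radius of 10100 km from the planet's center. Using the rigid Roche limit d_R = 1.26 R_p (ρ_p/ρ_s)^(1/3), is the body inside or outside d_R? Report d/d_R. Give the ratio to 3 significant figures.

inside; d/d_R ≈ 0.819

d_R = 1.26 × (8010 km) × (3030/1660)^(1/3) = 12330 km
d/d_R = (10100) / (12330) = 0.819
Since d/d_R < 1, the body is inside the Roche limit.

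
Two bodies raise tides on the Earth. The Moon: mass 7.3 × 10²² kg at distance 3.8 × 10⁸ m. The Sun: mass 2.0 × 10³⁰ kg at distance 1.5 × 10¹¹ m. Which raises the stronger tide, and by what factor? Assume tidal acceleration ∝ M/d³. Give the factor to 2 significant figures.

Tidal stretch scales as M/d³; compute that for each body.
The Moon: (7.3 × 10²²) / (3.8 × 10⁸)³ = 1.330 × 10⁻³
The Sun: (2.0 × 10³⁰) / (1.5 × 10¹¹)³ = 5.926 × 10⁻⁴
Ratio (larger/smaller) = 2.2

The Moon, by a factor of ≈ 2.2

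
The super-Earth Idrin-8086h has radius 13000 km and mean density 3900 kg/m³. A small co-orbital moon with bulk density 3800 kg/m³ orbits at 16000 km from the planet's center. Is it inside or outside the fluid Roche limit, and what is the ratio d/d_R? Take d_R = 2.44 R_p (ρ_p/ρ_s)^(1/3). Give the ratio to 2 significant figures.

inside; d/d_R ≈ 0.50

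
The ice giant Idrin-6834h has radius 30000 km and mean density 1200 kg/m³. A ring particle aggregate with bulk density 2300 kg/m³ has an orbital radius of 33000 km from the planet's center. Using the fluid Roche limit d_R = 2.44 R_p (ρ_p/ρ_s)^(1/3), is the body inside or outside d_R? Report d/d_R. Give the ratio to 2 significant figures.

inside; d/d_R ≈ 0.56

d_R = 2.44 × (30000 km) × (1200/2300)^(1/3) = 58930 km
d/d_R = (33000) / (58930) = 0.56
Since d/d_R < 1, the body is inside the Roche limit.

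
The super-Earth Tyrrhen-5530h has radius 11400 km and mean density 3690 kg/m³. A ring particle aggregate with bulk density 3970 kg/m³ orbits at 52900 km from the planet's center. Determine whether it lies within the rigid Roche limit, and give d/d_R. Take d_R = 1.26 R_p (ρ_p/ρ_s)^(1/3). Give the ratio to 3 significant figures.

d_R = 1.26 × (11400 km) × (3690/3970)^(1/3) = 14020 km
d/d_R = (52900) / (14020) = 3.77
Since d/d_R > 1, the body is outside the Roche limit.

outside; d/d_R ≈ 3.77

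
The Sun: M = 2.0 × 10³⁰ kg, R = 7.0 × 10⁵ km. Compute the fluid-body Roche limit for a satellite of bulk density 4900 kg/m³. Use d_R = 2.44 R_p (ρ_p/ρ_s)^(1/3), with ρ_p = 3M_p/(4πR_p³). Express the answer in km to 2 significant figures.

1.1 × 10⁶ km

ρ_p = 3M_p/(4πR_p³) = 3 × (2.0 × 10³⁰) / (4π × (7.0 × 10⁸ m)³) = 1400 kg/m³
d_R = 2.44 × 7.0 × 10⁵ km × (1400/4900)^(1/3)
    = 1.1 × 10⁶ km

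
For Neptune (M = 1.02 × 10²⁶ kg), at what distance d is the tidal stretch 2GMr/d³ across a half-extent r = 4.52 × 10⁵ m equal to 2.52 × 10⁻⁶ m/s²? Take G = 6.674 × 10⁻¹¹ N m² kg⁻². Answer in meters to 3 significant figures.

2GMr/d³ = a_tidal  ⇒  d = (2GMr / a_tidal)^(1/3)
d = (2 × 6.674×10⁻¹¹ × (1.02 × 10²⁶) × (4.52 × 10⁵) / (2.52 × 10⁻⁶))^(1/3)
  = 1.35 × 10⁹ m

1.35 × 10⁹ m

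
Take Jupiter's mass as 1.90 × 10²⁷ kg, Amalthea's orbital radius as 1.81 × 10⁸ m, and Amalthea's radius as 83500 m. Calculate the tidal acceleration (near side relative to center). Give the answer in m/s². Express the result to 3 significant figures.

3.57 × 10⁻³ m/s²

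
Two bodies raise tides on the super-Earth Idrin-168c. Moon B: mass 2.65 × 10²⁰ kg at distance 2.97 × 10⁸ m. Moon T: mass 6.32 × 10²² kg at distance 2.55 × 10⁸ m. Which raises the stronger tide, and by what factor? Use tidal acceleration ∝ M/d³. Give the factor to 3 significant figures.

Moon T, by a factor of ≈ 377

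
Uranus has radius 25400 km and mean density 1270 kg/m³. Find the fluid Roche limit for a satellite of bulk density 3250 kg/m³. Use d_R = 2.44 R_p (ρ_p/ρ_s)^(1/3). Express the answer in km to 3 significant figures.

d_R = 2.44 × 25400 km × (1270/3250)^(1/3)
    = 45300 km

45300 km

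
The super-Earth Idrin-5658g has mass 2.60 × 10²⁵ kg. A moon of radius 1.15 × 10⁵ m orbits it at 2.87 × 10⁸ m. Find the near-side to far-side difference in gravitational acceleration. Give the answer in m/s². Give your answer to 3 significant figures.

3.38 × 10⁻⁵ m/s²

Δg = 4GMr/d³
   = 4 × (6.674 × 10⁻¹¹) × (2.60 × 10²⁵) × (1.15 × 10⁵) / (2.87 × 10⁸)³
   = 3.38 × 10⁻⁵ m/s²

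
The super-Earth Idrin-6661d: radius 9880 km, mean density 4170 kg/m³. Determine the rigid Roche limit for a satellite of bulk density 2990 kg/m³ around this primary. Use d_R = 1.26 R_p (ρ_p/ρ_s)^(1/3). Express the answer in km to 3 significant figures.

d_R = 1.26 × 9880 km × (4170/2990)^(1/3)
    = 13900 km

13900 km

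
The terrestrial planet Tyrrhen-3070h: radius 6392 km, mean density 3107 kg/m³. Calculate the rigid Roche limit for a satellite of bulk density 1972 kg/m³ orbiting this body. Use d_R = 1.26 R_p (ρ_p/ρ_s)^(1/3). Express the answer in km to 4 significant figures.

d_R = 1.26 × 6392 km × (3107/1972)^(1/3)
    = 9372 km

9372 km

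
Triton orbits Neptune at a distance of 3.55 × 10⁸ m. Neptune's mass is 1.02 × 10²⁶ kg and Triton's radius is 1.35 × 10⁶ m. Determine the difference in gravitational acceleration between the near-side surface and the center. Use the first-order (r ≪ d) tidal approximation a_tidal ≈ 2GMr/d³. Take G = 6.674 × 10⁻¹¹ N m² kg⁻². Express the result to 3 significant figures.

Since r ≪ d, expand the inverse-square field across one radius to get the leading 2GMr/d³ term.
Δg = 2GMr/d³
   = 2 × (6.674 × 10⁻¹¹) × (1.02 × 10²⁶) × (1.35 × 10⁶) / (3.55 × 10⁸)³
   = 4.11 × 10⁻⁴ m/s²

4.11 × 10⁻⁴ m/s²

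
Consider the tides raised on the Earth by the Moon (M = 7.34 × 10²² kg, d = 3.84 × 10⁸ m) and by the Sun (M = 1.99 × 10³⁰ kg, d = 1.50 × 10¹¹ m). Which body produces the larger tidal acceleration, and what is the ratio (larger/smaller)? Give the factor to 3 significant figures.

Tidal acceleration ∝ M/d³, so compare M/d³ for each.
The Moon: (7.34 × 10²²) / (3.84 × 10⁸)³ = 1.296 × 10⁻³
The Sun: (1.99 × 10³⁰) / (1.50 × 10¹¹)³ = 5.896 × 10⁻⁴
Ratio (larger/smaller) = 2.20

The Moon, by a factor of ≈ 2.20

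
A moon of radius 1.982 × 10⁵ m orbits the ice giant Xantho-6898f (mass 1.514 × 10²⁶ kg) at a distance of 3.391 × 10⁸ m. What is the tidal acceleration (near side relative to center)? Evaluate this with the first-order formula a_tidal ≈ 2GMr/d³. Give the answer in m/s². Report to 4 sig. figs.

1.027 × 10⁻⁴ m/s²

a_tidal = 2GMr/d³
        = 2 × (6.674 × 10⁻¹¹) × (1.514 × 10²⁶) × (1.982 × 10⁵) / (3.391 × 10⁸)³
        = 1.027 × 10⁻⁴ m/s²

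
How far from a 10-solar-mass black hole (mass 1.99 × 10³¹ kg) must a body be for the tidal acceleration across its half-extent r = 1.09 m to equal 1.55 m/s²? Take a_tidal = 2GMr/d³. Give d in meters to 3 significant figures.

1.23 × 10⁷ m

2GMr/d³ = a_tidal  ⇒  d = (2GMr / a_tidal)^(1/3)
d = (2 × 6.674×10⁻¹¹ × (1.99 × 10³¹) × (1.09) / (1.55))^(1/3)
  = 1.23 × 10⁷ m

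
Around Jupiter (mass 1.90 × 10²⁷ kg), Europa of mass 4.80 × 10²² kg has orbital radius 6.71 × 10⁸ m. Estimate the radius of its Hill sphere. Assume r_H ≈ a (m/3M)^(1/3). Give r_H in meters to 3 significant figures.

r_H ≈ a (m/3M)^(1/3)
    = (6.71 × 10⁸) × (4.80 × 10²² / (3 × 1.90 × 10²⁷))^(1/3)
    = 1.37 × 10⁷ m

1.37 × 10⁷ m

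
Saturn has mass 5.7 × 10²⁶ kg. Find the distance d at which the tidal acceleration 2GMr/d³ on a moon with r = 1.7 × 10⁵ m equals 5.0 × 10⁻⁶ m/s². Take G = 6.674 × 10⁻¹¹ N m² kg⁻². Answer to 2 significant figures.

1.4 × 10⁹ m

2GMr/d³ = a_tidal  ⇒  d = (2GMr / a_tidal)^(1/3)
d = (2 × 6.674×10⁻¹¹ × (5.7 × 10²⁶) × (1.7 × 10⁵) / (5.0 × 10⁻⁶))^(1/3)
  = 1.4 × 10⁹ m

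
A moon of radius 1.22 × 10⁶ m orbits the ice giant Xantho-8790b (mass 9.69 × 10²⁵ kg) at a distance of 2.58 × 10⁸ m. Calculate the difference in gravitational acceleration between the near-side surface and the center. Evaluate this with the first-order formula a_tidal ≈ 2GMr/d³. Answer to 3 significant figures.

9.19 × 10⁻⁴ m/s²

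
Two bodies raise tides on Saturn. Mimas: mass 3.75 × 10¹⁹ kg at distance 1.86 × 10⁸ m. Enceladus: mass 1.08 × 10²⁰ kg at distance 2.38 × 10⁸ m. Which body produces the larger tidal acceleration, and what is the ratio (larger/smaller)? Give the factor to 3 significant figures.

Enceladus, by a factor of ≈ 1.37

The tide-raising term goes as M/d³ (the gradient of a 1/d² field).
Mimas: (3.75 × 10¹⁹) / (1.86 × 10⁸)³ = 5.828 × 10⁻⁶
Enceladus: (1.08 × 10²⁰) / (2.38 × 10⁸)³ = 8.011 × 10⁻⁶
Ratio (larger/smaller) = 1.37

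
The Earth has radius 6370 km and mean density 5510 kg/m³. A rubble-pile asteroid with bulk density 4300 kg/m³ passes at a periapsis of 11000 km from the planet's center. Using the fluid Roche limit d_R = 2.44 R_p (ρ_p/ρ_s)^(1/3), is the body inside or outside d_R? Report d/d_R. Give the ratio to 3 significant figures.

d_R = 2.44 × (6370 km) × (5510/4300)^(1/3) = 16880 km
d/d_R = (11000) / (16880) = 0.652
Since d/d_R < 1, the body is inside the Roche limit.

inside; d/d_R ≈ 0.652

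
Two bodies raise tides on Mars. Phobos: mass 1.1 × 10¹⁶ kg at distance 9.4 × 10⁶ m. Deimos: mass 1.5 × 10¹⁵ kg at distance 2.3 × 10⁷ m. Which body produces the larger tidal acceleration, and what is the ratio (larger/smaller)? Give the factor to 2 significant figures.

Phobos, by a factor of ≈ 110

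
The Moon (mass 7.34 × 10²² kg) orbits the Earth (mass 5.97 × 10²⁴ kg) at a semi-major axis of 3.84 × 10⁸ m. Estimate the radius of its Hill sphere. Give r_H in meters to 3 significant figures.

6.15 × 10⁷ m

r_H ≈ a (m/3M)^(1/3)
    = (3.84 × 10⁸) × (7.34 × 10²² / (3 × 5.97 × 10²⁴))^(1/3)
    = 6.15 × 10⁷ m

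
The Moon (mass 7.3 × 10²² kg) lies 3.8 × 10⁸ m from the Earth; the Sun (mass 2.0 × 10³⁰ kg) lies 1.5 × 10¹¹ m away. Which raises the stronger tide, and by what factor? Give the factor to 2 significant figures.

The Moon, by a factor of ≈ 2.2

Tidal stretch scales as M/d³; compute that for each body.
The Moon: (7.3 × 10²²) / (3.8 × 10⁸)³ = 1.330 × 10⁻³
The Sun: (2.0 × 10³⁰) / (1.5 × 10¹¹)³ = 5.926 × 10⁻⁴
Ratio (larger/smaller) = 2.2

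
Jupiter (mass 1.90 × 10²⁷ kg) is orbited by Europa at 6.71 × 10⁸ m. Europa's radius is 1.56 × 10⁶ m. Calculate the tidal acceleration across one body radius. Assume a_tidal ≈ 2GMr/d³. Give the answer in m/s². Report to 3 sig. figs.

1.31 × 10⁻³ m/s²

Since r ≪ d, expand the inverse-square field across one radius to get the leading 2GMr/d³ term.
a_tidal = 2GMr/d³
        = 2 × (6.674 × 10⁻¹¹) × (1.90 × 10²⁷) × (1.56 × 10⁶) / (6.71 × 10⁸)³
        = 1.31 × 10⁻³ m/s²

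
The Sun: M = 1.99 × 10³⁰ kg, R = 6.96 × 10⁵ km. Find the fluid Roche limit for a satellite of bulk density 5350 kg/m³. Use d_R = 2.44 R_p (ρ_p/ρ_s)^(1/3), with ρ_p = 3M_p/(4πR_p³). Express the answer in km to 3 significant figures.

ρ_p = 3M_p/(4πR_p³) = 3 × (1.99 × 10³⁰) / (4π × (6.96 × 10⁸ m)³) = 1410 kg/m³
d_R = 2.44 × 6.96 × 10⁵ km × (1410/5350)^(1/3)
    = 1.09 × 10⁶ km

1.09 × 10⁶ km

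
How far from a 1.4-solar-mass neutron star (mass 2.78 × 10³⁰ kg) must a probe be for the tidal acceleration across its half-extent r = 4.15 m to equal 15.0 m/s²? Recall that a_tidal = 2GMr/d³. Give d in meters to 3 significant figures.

2GMr/d³ = a_tidal  ⇒  d = (2GMr / a_tidal)^(1/3)
d = (2 × 6.674×10⁻¹¹ × (2.78 × 10³⁰) × (4.15) / (15.0))^(1/3)
  = 4.68 × 10⁶ m

4.68 × 10⁶ m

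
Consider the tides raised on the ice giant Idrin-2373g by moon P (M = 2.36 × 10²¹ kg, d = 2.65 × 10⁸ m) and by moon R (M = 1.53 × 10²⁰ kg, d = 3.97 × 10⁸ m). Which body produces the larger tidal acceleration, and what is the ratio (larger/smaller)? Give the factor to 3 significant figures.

Compare M/d³ for the two perturbers:
Moon P: (2.36 × 10²¹) / (2.65 × 10⁸)³ = 1.268 × 10⁻⁴
Moon R: (1.53 × 10²⁰) / (3.97 × 10⁸)³ = 2.445 × 10⁻⁶
Ratio (larger/smaller) = 51.9

Moon P, by a factor of ≈ 51.9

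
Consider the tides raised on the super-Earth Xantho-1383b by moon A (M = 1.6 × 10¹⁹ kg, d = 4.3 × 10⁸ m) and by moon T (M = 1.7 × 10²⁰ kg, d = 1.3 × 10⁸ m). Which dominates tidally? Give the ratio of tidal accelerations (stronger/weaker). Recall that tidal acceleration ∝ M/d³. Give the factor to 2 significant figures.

Moon T, by a factor of ≈ 380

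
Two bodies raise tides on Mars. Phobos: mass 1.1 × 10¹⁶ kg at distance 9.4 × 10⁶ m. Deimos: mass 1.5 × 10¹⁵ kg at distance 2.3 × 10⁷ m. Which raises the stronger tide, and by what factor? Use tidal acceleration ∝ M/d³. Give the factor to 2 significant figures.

The tide-raising term goes as M/d³ (the gradient of a 1/d² field).
Phobos: (1.1 × 10¹⁶) / (9.4 × 10⁶)³ = 1.324 × 10⁻⁵
Deimos: (1.5 × 10¹⁵) / (2.3 × 10⁷)³ = 1.233 × 10⁻⁷
Ratio (larger/smaller) = 110

Phobos, by a factor of ≈ 110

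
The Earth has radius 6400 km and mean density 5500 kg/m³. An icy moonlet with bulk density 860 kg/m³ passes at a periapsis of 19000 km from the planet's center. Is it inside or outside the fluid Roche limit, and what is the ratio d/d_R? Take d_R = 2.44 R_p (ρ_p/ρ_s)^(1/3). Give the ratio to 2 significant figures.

inside; d/d_R ≈ 0.66

d_R = 2.44 × (6400 km) × (5500/860)^(1/3) = 28990 km
d/d_R = (19000) / (28990) = 0.66
Since d/d_R < 1, the body is inside the Roche limit.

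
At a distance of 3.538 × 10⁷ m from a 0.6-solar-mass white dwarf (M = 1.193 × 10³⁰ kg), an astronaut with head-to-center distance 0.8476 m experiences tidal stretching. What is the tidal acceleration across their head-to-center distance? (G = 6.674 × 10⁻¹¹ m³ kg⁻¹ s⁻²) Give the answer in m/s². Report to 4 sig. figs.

Differencing GM/(d−r)² and GM/d² to first order in r/d gives 2GMr/d³.
a_tidal = 2GMr/d³
        = 2 × (6.674 × 10⁻¹¹) × (1.193 × 10³⁰) × (0.8476) / (3.538 × 10⁷)³
        = 3.048 × 10⁻³ m/s²

3.048 × 10⁻³ m/s²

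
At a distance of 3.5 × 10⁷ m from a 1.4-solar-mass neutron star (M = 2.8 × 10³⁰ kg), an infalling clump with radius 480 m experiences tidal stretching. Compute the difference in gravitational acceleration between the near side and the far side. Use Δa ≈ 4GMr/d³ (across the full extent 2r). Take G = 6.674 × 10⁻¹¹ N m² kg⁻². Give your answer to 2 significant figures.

Δa = 4GMr/d³
   = 4 × (6.674 × 10⁻¹¹) × (2.8 × 10³⁰) × (480) / (3.5 × 10⁷)³
   = 8.4 m/s²

8.4 m/s²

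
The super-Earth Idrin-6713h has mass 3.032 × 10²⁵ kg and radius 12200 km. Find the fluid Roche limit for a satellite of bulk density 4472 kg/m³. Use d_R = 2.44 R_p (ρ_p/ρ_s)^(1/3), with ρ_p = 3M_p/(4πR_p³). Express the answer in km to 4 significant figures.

28650 km

ρ_p = 3M_p/(4πR_p³) = 3 × (3.032 × 10²⁵) / (4π × (1.220 × 10⁷ m)³) = 3986 kg/m³
d_R = 2.44 × 12200 km × (3986/4472)^(1/3)
    = 28650 km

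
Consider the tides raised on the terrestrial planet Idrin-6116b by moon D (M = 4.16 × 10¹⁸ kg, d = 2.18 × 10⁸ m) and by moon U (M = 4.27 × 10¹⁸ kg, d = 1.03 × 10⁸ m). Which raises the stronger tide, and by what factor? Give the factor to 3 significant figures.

Moon U, by a factor of ≈ 9.73

Tidal stretch scales as M/d³; compute that for each body.
Moon D: (4.16 × 10¹⁸) / (2.18 × 10⁸)³ = 4.015 × 10⁻⁷
Moon U: (4.27 × 10¹⁸) / (1.03 × 10⁸)³ = 3.908 × 10⁻⁶
Ratio (larger/smaller) = 9.73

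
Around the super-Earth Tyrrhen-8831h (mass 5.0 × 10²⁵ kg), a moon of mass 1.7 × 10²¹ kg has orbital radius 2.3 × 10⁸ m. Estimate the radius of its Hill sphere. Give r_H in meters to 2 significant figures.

5.2 × 10⁶ m

r_H ≈ a (m/3M)^(1/3)
    = (2.3 × 10⁸) × (1.7 × 10²¹ / (3 × 5.0 × 10²⁵))^(1/3)
    = 5.2 × 10⁶ m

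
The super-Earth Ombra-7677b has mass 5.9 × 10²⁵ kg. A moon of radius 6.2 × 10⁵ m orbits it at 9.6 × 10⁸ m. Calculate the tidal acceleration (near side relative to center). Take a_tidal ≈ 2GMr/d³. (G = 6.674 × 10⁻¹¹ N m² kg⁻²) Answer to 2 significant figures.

The tidal stretch is the gradient of GM/d² times the body's extent r, hence the 1/d³ dependence.
Δg = 2GMr/d³
   = 2 × (6.674 × 10⁻¹¹) × (5.9 × 10²⁵) × (6.2 × 10⁵) / (9.6 × 10⁸)³
   = 5.5 × 10⁻⁶ m/s²

5.5 × 10⁻⁶ m/s²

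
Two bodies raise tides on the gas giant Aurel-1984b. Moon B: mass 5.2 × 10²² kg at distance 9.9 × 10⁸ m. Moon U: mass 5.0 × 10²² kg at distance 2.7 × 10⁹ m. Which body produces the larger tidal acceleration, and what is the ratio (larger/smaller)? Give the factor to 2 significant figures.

The tide-raising term goes as M/d³ (the gradient of a 1/d² field).
Moon B: (5.2 × 10²²) / (9.9 × 10⁸)³ = 5.359 × 10⁻⁵
Moon U: (5.0 × 10²²) / (2.7 × 10⁹)³ = 2.540 × 10⁻⁶
Ratio (larger/smaller) = 21

Moon B, by a factor of ≈ 21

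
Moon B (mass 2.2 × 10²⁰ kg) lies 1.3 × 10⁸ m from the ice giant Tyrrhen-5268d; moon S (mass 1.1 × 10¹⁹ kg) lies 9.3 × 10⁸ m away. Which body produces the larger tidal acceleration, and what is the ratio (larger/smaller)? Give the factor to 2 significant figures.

Tidal acceleration ∝ M/d³, so compare M/d³ for each.
Moon B: (2.2 × 10²⁰) / (1.3 × 10⁸)³ = 1.001 × 10⁻⁴
Moon S: (1.1 × 10¹⁹) / (9.3 × 10⁸)³ = 1.368 × 10⁻⁸
Ratio (larger/smaller) = 7300

Moon B, by a factor of ≈ 7300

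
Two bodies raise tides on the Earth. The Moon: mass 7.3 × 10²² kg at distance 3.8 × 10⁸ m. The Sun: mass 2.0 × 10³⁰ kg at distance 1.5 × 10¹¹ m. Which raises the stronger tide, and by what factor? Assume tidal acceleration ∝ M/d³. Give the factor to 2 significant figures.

The Moon, by a factor of ≈ 2.2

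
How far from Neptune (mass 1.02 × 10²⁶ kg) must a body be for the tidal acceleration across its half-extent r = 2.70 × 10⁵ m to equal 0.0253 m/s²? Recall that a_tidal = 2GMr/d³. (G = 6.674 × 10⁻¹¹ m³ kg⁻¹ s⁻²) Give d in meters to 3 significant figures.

5.26 × 10⁷ m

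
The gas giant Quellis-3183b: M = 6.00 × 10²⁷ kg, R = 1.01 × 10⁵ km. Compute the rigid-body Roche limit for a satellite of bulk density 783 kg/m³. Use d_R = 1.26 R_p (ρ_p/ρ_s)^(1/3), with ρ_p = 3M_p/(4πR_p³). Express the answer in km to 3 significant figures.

1.54 × 10⁵ km

ρ_p = 3M_p/(4πR_p³) = 3 × (6.00 × 10²⁷) / (4π × (1.01 × 10⁸ m)³) = 1390 kg/m³
d_R = 1.26 × 1.01 × 10⁵ km × (1390/783)^(1/3)
    = 1.54 × 10⁵ km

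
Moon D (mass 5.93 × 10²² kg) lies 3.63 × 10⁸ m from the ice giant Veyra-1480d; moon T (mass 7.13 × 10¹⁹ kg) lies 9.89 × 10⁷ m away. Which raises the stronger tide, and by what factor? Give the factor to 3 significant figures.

Compare M/d³ for the two perturbers:
Moon D: (5.93 × 10²²) / (3.63 × 10⁸)³ = 1.240 × 10⁻³
Moon T: (7.13 × 10¹⁹) / (9.89 × 10⁷)³ = 7.371 × 10⁻⁵
Ratio (larger/smaller) = 16.8

Moon D, by a factor of ≈ 16.8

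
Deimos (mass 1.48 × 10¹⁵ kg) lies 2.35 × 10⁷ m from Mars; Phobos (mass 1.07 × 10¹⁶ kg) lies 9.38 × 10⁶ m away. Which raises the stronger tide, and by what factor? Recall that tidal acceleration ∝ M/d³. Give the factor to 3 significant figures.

Tidal acceleration ∝ M/d³, so compare M/d³ for each.
Deimos: (1.48 × 10¹⁵) / (2.35 × 10⁷)³ = 1.140 × 10⁻⁷
Phobos: (1.07 × 10¹⁶) / (9.38 × 10⁶)³ = 1.297 × 10⁻⁵
Ratio (larger/smaller) = 114

Phobos, by a factor of ≈ 114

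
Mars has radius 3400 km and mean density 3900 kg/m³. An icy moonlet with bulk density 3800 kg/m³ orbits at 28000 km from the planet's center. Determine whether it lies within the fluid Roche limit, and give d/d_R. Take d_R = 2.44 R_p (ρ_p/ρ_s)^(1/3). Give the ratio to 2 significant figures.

outside; d/d_R ≈ 3.3

d_R = 2.44 × (3400 km) × (3900/3800)^(1/3) = 8368 km
d/d_R = (28000) / (8368) = 3.3
Since d/d_R > 1, the body is outside the Roche limit.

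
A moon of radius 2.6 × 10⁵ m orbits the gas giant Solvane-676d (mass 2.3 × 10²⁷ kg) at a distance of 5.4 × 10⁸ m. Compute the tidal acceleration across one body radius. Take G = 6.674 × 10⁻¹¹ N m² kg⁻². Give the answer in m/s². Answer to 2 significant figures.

5.1 × 10⁻⁴ m/s²

Since r ≪ d, expand the inverse-square field across one radius to get the leading 2GMr/d³ term.
Δg = 2GMr/d³
   = 2 × (6.674 × 10⁻¹¹) × (2.3 × 10²⁷) × (2.6 × 10⁵) / (5.4 × 10⁸)³
   = 5.1 × 10⁻⁴ m/s²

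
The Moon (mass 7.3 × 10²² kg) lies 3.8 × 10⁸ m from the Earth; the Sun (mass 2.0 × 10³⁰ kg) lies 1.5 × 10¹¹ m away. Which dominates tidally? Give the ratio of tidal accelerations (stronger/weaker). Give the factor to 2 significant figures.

Tidal stretch scales as M/d³; compute that for each body.
The Moon: (7.3 × 10²²) / (3.8 × 10⁸)³ = 1.330 × 10⁻³
The Sun: (2.0 × 10³⁰) / (1.5 × 10¹¹)³ = 5.926 × 10⁻⁴
Ratio (larger/smaller) = 2.2

The Moon, by a factor of ≈ 2.2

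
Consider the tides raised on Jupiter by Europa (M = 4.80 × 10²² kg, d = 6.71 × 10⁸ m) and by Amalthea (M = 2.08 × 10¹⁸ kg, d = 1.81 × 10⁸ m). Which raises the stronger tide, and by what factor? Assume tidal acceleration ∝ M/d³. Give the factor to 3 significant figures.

Tidal acceleration ∝ M/d³, so compare M/d³ for each.
Europa: (4.80 × 10²²) / (6.71 × 10⁸)³ = 1.589 × 10⁻⁴
Amalthea: (2.08 × 10¹⁸) / (1.81 × 10⁸)³ = 3.508 × 10⁻⁷
Ratio (larger/smaller) = 453

Europa, by a factor of ≈ 453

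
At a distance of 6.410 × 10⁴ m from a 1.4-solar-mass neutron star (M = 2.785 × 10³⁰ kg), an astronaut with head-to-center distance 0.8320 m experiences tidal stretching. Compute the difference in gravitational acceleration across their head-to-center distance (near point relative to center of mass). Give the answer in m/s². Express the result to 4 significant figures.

1.174 × 10⁶ m/s²

a_tidal = 2GMr/d³
        = 2 × (6.674 × 10⁻¹¹) × (2.785 × 10³⁰) × (0.8320) / (6.410 × 10⁴)³
        = 1.174 × 10⁶ m/s²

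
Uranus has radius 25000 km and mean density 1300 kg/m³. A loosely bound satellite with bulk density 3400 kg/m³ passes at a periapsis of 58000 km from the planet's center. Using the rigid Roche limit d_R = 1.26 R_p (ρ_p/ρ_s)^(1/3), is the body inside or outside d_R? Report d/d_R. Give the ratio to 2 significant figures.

d_R = 1.26 × (25000 km) × (1300/3400)^(1/3) = 22860 km
d/d_R = (58000) / (22860) = 2.5
Since d/d_R > 1, the body is outside the Roche limit.

outside; d/d_R ≈ 2.5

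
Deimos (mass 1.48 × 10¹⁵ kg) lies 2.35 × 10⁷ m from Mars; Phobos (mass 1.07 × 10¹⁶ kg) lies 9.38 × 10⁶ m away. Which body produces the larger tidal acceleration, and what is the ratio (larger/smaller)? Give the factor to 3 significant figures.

Compare M/d³ for the two perturbers:
Deimos: (1.48 × 10¹⁵) / (2.35 × 10⁷)³ = 1.140 × 10⁻⁷
Phobos: (1.07 × 10¹⁶) / (9.38 × 10⁶)³ = 1.297 × 10⁻⁵
Ratio (larger/smaller) = 114

Phobos, by a factor of ≈ 114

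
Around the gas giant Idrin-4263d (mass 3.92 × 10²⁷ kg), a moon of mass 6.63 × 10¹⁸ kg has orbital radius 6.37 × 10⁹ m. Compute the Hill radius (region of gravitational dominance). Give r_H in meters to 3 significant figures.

5.26 × 10⁶ m

r_H ≈ a (m/3M)^(1/3)
    = (6.37 × 10⁹) × (6.63 × 10¹⁸ / (3 × 3.92 × 10²⁷))^(1/3)
    = 5.26 × 10⁶ m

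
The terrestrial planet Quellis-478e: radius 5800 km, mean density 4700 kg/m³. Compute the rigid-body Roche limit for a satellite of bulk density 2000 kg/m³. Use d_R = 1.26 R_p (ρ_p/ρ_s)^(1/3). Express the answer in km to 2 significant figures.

d_R = 1.26 × 5800 km × (4700/2000)^(1/3)
    = 9700 km

9700 km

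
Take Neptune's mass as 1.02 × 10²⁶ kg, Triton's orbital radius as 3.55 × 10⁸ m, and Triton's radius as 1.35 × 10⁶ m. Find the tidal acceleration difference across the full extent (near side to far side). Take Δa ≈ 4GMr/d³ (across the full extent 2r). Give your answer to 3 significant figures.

8.22 × 10⁻⁴ m/s²

Δa = 4GMr/d³
   = 4 × (6.674 × 10⁻¹¹) × (1.02 × 10²⁶) × (1.35 × 10⁶) / (3.55 × 10⁸)³
   = 8.22 × 10⁻⁴ m/s²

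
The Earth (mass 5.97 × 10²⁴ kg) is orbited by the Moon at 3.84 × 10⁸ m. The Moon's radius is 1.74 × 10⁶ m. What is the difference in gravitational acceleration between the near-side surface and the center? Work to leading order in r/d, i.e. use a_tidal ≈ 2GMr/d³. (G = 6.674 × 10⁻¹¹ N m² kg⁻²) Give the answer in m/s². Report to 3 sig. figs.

2.45 × 10⁻⁵ m/s²

a_tidal = 2GMr/d³
        = 2 × (6.674 × 10⁻¹¹) × (5.97 × 10²⁴) × (1.74 × 10⁶) / (3.84 × 10⁸)³
        = 2.45 × 10⁻⁵ m/s²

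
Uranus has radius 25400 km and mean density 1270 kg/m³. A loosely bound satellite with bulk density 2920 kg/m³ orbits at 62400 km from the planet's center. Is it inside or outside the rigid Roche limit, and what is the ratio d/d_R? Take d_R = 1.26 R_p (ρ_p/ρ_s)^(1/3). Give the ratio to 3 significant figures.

d_R = 1.26 × (25400 km) × (1270/2920)^(1/3) = 24250 km
d/d_R = (62400) / (24250) = 2.57
Since d/d_R > 1, the body is outside the Roche limit.

outside; d/d_R ≈ 2.57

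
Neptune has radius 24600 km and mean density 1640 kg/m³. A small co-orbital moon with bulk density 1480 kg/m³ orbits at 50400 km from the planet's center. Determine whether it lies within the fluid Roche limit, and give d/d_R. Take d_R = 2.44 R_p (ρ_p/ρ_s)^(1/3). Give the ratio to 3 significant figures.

inside; d/d_R ≈ 0.811

d_R = 2.44 × (24600 km) × (1640/1480)^(1/3) = 62110 km
d/d_R = (50400) / (62110) = 0.811
Since d/d_R < 1, the body is inside the Roche limit.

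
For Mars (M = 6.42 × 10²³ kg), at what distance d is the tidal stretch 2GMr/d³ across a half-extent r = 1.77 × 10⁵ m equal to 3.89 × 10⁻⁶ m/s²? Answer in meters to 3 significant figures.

2GMr/d³ = a_tidal  ⇒  d = (2GMr / a_tidal)^(1/3)
d = (2 × 6.674×10⁻¹¹ × (6.42 × 10²³) × (1.77 × 10⁵) / (3.89 × 10⁻⁶))^(1/3)
  = 1.57 × 10⁸ m

1.57 × 10⁸ m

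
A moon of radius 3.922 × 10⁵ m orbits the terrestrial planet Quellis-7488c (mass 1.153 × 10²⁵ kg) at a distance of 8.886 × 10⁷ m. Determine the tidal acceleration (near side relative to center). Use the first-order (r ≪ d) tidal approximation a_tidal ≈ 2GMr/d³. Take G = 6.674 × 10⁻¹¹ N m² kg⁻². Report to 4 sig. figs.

a_tidal = 2GMr/d³
        = 2 × (6.674 × 10⁻¹¹) × (1.153 × 10²⁵) × (3.922 × 10⁵) / (8.886 × 10⁷)³
        = 8.603 × 10⁻⁴ m/s²

8.603 × 10⁻⁴ m/s²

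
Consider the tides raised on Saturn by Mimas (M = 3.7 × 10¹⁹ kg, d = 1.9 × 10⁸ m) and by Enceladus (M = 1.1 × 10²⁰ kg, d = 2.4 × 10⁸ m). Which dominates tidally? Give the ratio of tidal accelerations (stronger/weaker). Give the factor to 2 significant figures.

Tidal acceleration ∝ M/d³, so compare M/d³ for each.
Mimas: (3.7 × 10¹⁹) / (1.9 × 10⁸)³ = 5.394 × 10⁻⁶
Enceladus: (1.1 × 10²⁰) / (2.4 × 10⁸)³ = 7.957 × 10⁻⁶
Ratio (larger/smaller) = 1.5

Enceladus, by a factor of ≈ 1.5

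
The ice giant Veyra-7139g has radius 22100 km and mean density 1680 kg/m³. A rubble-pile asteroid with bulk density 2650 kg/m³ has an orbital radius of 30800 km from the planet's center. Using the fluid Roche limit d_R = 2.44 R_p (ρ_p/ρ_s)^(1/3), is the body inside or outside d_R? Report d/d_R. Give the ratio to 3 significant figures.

inside; d/d_R ≈ 0.665

d_R = 2.44 × (22100 km) × (1680/2650)^(1/3) = 46320 km
d/d_R = (30800) / (46320) = 0.665
Since d/d_R < 1, the body is inside the Roche limit.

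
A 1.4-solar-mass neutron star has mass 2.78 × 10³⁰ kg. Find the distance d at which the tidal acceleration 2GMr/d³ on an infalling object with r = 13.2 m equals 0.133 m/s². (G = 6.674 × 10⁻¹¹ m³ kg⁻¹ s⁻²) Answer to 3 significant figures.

3.33 × 10⁷ m

2GMr/d³ = a_tidal  ⇒  d = (2GMr / a_tidal)^(1/3)
d = (2 × 6.674×10⁻¹¹ × (2.78 × 10³⁰) × (13.2) / (0.133))^(1/3)
  = 3.33 × 10⁷ m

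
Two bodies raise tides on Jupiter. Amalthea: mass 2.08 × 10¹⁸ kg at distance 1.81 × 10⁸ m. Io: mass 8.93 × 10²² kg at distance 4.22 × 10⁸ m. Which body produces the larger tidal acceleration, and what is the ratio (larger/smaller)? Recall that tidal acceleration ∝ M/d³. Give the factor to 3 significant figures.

Io, by a factor of ≈ 3390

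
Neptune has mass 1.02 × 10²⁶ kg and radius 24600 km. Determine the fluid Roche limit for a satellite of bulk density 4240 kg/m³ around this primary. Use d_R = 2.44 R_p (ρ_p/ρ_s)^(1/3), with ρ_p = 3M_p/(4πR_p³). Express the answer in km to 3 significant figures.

43700 km

ρ_p = 3M_p/(4πR_p³) = 3 × (1.02 × 10²⁶) / (4π × (2.46 × 10⁷ m)³) = 1640 kg/m³
d_R = 2.44 × 24600 km × (1640/4240)^(1/3)
    = 43700 km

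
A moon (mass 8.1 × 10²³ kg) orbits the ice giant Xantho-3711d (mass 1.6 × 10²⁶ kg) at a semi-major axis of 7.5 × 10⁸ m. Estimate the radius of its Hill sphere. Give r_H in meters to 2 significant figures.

r_H ≈ a (m/3M)^(1/3)
    = (7.5 × 10⁸) × (8.1 × 10²³ / (3 × 1.6 × 10²⁶))^(1/3)
    = 8.9 × 10⁷ m

8.9 × 10⁷ m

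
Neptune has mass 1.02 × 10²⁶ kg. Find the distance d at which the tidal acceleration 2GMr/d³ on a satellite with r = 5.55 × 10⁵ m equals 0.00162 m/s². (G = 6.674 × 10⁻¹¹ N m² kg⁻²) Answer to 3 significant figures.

1.67 × 10⁸ m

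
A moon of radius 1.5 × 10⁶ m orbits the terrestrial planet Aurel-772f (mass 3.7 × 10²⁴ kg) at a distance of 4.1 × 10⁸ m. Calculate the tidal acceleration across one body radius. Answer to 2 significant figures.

1.1 × 10⁻⁵ m/s²

Δa = 2GMr/d³
   = 2 × (6.674 × 10⁻¹¹) × (3.7 × 10²⁴) × (1.5 × 10⁶) / (4.1 × 10⁸)³
   = 1.1 × 10⁻⁵ m/s²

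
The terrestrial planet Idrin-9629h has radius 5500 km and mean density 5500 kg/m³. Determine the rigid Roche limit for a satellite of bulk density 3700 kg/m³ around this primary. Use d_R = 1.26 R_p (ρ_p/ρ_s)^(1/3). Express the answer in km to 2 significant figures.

7900 km

d_R = 1.26 × 5500 km × (5500/3700)^(1/3)
    = 7900 km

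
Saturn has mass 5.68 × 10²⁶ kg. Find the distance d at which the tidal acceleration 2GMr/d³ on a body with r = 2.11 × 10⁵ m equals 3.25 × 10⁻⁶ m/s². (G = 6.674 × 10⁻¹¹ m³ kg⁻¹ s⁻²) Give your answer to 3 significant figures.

1.70 × 10⁹ m

2GMr/d³ = a_tidal  ⇒  d = (2GMr / a_tidal)^(1/3)
d = (2 × 6.674×10⁻¹¹ × (5.68 × 10²⁶) × (2.11 × 10⁵) / (3.25 × 10⁻⁶))^(1/3)
  = 1.70 × 10⁹ m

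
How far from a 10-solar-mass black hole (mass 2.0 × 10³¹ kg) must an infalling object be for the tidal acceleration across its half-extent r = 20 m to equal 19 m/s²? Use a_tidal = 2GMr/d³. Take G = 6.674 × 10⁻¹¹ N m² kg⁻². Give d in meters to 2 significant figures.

2GMr/d³ = a_tidal  ⇒  d = (2GMr / a_tidal)^(1/3)
d = (2 × 6.674×10⁻¹¹ × (2.0 × 10³¹) × (20) / (19))^(1/3)
  = 1.4 × 10⁷ m

1.4 × 10⁷ m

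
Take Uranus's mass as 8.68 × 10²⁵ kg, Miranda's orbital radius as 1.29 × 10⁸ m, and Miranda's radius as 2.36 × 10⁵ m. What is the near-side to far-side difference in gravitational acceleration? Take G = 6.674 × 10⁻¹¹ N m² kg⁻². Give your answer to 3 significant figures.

2.55 × 10⁻³ m/s²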